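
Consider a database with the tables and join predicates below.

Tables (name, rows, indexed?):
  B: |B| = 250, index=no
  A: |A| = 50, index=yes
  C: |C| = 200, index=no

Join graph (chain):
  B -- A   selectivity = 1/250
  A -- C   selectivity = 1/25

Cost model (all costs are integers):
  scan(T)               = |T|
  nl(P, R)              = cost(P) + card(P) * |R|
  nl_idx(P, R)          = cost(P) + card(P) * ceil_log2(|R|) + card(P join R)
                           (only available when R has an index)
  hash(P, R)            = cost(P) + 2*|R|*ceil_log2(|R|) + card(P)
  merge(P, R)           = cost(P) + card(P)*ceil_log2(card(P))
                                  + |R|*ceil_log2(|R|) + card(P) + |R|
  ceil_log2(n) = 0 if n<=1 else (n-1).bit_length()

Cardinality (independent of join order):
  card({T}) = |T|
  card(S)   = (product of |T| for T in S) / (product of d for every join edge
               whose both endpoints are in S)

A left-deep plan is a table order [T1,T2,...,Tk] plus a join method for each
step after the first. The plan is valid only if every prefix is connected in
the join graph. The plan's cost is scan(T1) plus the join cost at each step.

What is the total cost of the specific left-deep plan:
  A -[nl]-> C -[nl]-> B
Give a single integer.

110050

step 1: scan A: cost=50, card=50
step 2: join C via nl
    card(P join C) = 50*200/(25) = 400
    cost = 50 + 50*200 = 10050
step 3: join B via nl
    card(P join B) = 400*250/(250) = 400
    cost = 10050 + 400*250 = 110050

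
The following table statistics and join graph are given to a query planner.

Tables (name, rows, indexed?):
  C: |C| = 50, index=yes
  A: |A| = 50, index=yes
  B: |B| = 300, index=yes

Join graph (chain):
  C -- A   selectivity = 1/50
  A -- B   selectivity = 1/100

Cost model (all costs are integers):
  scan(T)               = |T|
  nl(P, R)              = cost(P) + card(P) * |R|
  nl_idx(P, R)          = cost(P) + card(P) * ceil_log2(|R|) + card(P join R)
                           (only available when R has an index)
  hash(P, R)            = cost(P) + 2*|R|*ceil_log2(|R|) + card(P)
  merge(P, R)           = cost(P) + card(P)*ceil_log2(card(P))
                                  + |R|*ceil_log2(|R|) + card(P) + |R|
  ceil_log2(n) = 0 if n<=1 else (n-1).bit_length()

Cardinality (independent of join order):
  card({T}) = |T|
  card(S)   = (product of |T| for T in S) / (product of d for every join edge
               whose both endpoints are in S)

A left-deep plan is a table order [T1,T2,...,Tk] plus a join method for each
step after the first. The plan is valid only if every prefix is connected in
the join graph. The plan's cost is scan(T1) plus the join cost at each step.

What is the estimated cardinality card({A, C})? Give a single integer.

50

Tables in S: A(50), C(50)
Edges inside S: C-A(d=50)
numerator = 50 * 50 = 2500
denominator = 50 = 50
card(S) = 2500 / 50 = 50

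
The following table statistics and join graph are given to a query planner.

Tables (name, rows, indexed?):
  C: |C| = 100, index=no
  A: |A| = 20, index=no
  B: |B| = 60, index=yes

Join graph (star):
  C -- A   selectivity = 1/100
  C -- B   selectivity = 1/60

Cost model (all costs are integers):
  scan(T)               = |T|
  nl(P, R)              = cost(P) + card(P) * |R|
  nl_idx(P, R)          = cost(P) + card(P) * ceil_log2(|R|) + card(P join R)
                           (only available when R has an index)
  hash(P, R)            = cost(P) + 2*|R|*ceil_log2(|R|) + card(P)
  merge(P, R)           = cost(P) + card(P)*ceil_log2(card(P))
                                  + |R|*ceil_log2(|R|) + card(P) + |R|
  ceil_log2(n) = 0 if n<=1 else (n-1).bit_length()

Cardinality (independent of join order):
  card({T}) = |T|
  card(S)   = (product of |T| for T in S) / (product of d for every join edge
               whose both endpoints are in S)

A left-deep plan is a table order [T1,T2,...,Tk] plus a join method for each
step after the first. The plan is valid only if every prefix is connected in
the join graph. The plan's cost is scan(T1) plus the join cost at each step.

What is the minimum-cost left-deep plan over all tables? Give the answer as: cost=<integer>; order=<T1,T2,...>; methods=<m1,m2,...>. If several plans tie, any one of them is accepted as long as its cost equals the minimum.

cost=540; order=C,A,B; methods=hash,nl_idx

Selinger DP (subsets sized 1..n):
  {C}: scan cost=100, card=100
  {A}: scan cost=20, card=20
  {B}: scan cost=60, card=60
  {AC}: card=20; try (A,hash)→400, (C,merge)→940, (A,merge)→1020, (C,hash)→1440, (C,nl)→2020, (A,nl)→2100; best=400 via (A,hash)
  {BC}: card=100; try (B,nl_idx)→800, (B,hash)→920, (C,merge)→1280, (B,merge)→1320, (C,hash)→1520, (C,nl)→6060 …(+1); best=800 via (B,nl_idx)
  {ABC}: card=20; try (B,nl_idx)→540, (B,merge)→940, (A,hash)→1100, (B,hash)→1140, (B,nl)→1600, (A,merge)→1720 …(+1); best=540 via (B,nl_idx)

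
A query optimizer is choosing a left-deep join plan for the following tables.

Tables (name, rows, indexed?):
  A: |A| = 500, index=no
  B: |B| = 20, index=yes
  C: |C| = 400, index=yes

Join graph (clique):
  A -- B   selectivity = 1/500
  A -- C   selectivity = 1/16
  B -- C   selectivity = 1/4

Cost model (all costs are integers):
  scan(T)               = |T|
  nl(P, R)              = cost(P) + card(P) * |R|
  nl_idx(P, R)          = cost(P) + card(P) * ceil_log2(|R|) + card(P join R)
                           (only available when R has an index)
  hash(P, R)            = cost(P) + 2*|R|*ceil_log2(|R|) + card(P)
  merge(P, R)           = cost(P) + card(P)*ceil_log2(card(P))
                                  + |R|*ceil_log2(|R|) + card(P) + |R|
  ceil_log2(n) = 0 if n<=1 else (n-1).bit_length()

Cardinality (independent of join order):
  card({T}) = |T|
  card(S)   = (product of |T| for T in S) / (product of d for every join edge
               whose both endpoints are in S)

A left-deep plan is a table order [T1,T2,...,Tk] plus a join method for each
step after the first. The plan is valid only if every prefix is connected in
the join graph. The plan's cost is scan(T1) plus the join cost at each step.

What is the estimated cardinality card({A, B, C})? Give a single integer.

125

Tables in S: A(500), B(20), C(400)
Edges inside S: A-B(d=500), A-C(d=16), B-C(d=4)
numerator = 500 * 20 * 400 = 4000000
denominator = 500 * 16 * 4 = 32000
card(S) = 4000000 / 32000 = 125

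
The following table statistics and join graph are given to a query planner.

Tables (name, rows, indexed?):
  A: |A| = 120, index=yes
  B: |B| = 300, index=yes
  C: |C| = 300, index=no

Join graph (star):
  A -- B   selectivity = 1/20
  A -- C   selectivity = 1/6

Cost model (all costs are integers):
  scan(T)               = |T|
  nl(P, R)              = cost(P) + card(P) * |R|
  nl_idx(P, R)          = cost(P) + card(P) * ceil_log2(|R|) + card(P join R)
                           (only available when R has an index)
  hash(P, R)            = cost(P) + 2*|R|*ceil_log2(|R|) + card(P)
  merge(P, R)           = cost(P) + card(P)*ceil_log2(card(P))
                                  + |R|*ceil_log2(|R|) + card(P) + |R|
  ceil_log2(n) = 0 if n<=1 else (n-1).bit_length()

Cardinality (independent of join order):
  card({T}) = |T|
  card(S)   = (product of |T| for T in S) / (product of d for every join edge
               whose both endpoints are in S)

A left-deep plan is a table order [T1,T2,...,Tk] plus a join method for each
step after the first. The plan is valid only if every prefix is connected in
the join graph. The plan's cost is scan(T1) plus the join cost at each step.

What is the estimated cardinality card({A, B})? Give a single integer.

Tables in S: A(120), B(300)
Edges inside S: A-B(d=20)
numerator = 120 * 300 = 36000
denominator = 20 = 20
card(S) = 36000 / 20 = 1800

1800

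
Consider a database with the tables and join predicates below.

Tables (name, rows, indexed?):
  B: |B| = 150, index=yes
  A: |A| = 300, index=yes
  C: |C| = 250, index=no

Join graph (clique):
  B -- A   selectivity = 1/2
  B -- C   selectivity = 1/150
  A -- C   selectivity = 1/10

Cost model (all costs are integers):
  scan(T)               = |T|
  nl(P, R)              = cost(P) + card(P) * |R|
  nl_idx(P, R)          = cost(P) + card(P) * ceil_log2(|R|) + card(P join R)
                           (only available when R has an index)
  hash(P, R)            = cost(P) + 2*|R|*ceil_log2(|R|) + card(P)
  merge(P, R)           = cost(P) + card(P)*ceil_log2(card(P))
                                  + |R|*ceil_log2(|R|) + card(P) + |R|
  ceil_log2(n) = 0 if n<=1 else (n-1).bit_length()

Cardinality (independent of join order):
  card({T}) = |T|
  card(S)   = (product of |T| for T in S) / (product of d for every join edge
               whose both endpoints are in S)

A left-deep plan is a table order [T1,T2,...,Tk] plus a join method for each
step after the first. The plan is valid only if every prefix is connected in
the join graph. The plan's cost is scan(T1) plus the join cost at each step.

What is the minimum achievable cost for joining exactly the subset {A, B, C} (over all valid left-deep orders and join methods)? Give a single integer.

Selinger DP over subsets of {A,B,C}:
  {B}: scan cost=150, card=150
  {A}: scan cost=300, card=300
  {C}: scan cost=250, card=250
  {AB}: card=22500; try (B,hash)→3000, (A,merge)→4500, (B,merge)→4650, (A,hash)→5700, (A,nl_idx)→24000, (B,nl_idx)→25200 …(+2); best=3000 via (B,hash)
  {BC}: card=250; try (B,nl_idx)→2500, (B,hash)→2900, (C,merge)→3750, (B,merge)→3850, (C,hash)→4300, (C,nl)→37650 …(+1); best=2500 via (B,nl_idx)
  {AC}: card=7500; try (C,hash)→4600, (A,merge)→5500, (C,merge)→5550, (A,hash)→5900, (A,nl_idx)→10000, (A,nl)→75250 …(+1); best=4600 via (C,hash)
  {ABC}: card=3750; try (A,merge)→7750, (A,hash)→8150, (A,nl_idx)→8500, (B,hash)→14500, (C,hash)→29500, (B,nl_idx)→68350 …(+5); best=7750 via (A,merge)

7750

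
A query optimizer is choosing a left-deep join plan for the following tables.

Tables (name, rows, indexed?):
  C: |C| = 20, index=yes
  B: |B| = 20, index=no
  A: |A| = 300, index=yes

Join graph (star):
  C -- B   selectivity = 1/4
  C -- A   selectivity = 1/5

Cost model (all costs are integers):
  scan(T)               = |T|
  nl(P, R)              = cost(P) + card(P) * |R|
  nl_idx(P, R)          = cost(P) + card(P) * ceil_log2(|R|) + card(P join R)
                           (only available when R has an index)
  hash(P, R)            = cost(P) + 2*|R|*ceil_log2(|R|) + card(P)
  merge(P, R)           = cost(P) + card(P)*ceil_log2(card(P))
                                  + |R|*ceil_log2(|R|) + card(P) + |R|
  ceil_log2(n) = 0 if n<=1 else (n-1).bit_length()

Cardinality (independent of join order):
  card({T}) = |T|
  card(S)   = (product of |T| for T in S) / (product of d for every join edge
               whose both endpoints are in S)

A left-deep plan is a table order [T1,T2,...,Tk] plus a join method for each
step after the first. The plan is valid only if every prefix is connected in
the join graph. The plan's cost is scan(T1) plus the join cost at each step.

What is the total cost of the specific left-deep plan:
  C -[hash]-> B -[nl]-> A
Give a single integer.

30240

step 1: scan C: cost=20, card=20
step 2: join B via hash
    card(P join B) = 20*20/(4) = 100
    cost = 20 + 2*20*5 + 20 = 240
step 3: join A via nl
    card(P join A) = 100*300/(5) = 6000
    cost = 240 + 100*300 = 30240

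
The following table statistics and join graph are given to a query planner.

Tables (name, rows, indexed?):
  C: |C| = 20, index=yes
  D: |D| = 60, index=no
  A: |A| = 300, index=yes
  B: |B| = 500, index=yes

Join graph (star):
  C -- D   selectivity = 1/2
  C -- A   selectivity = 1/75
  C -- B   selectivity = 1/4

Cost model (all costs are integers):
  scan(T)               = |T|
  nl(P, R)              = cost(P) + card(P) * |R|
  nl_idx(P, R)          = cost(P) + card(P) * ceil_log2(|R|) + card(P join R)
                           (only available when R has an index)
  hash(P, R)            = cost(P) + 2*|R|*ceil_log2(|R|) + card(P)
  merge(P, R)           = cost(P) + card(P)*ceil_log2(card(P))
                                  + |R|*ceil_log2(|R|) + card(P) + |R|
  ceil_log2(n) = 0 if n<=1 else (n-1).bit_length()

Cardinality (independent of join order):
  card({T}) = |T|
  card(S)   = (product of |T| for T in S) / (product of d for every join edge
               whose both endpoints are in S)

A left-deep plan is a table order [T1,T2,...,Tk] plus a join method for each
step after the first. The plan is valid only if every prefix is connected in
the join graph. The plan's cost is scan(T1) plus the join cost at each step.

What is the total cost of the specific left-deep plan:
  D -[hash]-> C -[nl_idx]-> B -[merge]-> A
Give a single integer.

step 1: scan D: cost=60, card=60
step 2: join C via hash
    card(P join C) = 60*20/(2) = 600
    cost = 60 + 2*20*5 + 60 = 320
step 3: join B via nl_idx
    card(P join B) = 600*500/(4) = 75000
    cost = 320 + 600*9 + 75000 = 80720
step 4: join A via merge
    card(P join A) = 75000*300/(75) = 300000
    cost = 80720 + 75000*17 + 300*9 + 75000 + 300 = 1433720

1433720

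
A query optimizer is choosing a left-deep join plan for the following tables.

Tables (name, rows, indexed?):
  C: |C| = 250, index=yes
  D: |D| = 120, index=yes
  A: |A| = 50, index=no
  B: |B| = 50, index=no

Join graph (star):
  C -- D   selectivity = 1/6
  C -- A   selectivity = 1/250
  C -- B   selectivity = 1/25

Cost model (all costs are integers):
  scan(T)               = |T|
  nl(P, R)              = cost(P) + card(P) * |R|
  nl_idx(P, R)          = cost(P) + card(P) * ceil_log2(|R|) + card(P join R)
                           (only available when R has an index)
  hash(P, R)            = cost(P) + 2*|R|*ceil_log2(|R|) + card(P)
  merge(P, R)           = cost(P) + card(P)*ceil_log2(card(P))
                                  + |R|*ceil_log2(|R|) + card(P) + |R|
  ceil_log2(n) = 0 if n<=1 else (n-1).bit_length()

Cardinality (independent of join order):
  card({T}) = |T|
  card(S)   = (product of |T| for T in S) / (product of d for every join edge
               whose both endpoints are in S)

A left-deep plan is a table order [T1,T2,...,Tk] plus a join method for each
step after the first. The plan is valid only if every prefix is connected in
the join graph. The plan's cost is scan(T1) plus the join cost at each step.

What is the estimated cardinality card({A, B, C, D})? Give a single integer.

Tables in S: A(50), B(50), C(250), D(120)
Edges inside S: C-D(d=6), C-A(d=250), C-B(d=25)
numerator = 50 * 50 * 250 * 120 = 75000000
denominator = 6 * 250 * 25 = 37500
card(S) = 75000000 / 37500 = 2000

2000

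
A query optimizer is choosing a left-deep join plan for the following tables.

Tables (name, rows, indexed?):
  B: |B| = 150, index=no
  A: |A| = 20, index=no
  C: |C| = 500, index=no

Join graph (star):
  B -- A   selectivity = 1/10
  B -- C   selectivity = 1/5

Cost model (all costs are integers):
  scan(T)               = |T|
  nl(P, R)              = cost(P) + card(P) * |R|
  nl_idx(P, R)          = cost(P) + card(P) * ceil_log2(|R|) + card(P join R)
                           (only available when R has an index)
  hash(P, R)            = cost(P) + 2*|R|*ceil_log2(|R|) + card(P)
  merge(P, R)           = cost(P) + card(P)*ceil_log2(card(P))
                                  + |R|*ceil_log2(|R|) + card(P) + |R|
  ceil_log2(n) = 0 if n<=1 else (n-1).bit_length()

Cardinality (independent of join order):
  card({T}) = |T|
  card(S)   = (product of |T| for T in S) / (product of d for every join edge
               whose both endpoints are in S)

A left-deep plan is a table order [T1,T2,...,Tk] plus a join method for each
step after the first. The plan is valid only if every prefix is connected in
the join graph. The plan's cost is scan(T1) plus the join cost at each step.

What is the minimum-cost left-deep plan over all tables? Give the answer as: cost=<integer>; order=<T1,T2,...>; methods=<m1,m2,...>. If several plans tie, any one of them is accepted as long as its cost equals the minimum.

cost=8500; order=B,A,C; methods=hash,merge

Selinger DP (subsets sized 1..n):
  {B}: scan cost=150, card=150
  {A}: scan cost=20, card=20
  {C}: scan cost=500, card=500
  {AB}: card=300; try (A,hash)→500, (B,merge)→1490, (A,merge)→1620, (B,hash)→2440, (B,nl)→3020, (A,nl)→3150; best=500 via (A,hash)
  {BC}: card=15000; try (B,hash)→3400, (C,merge)→6500, (B,merge)→6850, (C,hash)→9300, (C,nl)→75150, (B,nl)→75500; best=3400 via (B,hash)
  {ABC}: card=30000; try (C,merge)→8500, (C,hash)→9800, (A,hash)→18600, (C,nl)→150500, (A,merge)→228520, (A,nl)→303400; best=8500 via (C,merge)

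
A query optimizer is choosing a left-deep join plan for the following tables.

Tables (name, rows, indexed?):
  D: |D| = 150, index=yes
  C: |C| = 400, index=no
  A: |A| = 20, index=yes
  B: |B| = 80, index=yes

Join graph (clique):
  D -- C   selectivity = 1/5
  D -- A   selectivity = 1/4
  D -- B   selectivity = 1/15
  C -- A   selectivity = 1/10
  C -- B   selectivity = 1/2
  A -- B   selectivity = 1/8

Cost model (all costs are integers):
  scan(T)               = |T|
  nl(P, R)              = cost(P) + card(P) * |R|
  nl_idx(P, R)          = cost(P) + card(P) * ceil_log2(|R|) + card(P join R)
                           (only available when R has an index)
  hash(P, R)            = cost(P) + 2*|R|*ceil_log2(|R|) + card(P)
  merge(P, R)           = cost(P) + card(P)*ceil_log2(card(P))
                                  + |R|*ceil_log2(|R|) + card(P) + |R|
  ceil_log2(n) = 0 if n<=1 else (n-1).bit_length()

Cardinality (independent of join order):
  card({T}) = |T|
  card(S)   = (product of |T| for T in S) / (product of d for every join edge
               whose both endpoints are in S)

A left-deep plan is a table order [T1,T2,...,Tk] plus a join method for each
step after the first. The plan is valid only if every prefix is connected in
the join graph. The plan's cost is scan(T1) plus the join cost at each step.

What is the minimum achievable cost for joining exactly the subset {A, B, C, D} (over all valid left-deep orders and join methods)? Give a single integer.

9320

Selinger DP over subsets of {A,B,C,D}:
  {D}: scan cost=150, card=150
  {C}: scan cost=400, card=400
  {A}: scan cost=20, card=20
  {B}: scan cost=80, card=80
  {CD}: card=12000; try (D,hash)→3200, (C,merge)→5500, (D,merge)→5750, (C,hash)→7500, (D,nl_idx)→15600, (C,nl)→60150 …(+1); best=3200 via (D,hash)
  {AD}: card=750; try (A,hash)→500, (D,nl_idx)→930, (D,merge)→1490, (A,merge)→1620, (A,nl_idx)→1650, (D,hash)→2440 …(+2); best=500 via (A,hash)
  {BD}: card=800; try (B,hash)→1420, (D,nl_idx)→1520, (B,nl_idx)→2000, (D,merge)→2070, (B,merge)→2140, (D,hash)→2560 …(+2); best=1420 via (B,hash)
  {AC}: card=800; try (A,hash)→1000, (A,nl_idx)→3200, (C,merge)→4140, (A,merge)→4520, (C,hash)→7240, (C,nl)→8020 …(+1); best=1000 via (A,hash)
  {BC}: card=16000; try (B,hash)→1920, (C,merge)→4720, (B,merge)→5040, (C,hash)→7360, (B,nl_idx)→19200, (C,nl)→32080 …(+1); best=1920 via (B,hash)
  {AB}: card=200; try (B,nl_idx)→360, (A,hash)→360, (A,nl_idx)→680, (B,merge)→780, (A,merge)→840, (B,hash)→1160 …(+2); best=360 via (B,nl_idx)
  {ACD}: card=6000; try (D,hash)→4200, (C,hash)→8450, (D,merge)→11150, (C,merge)→12750, (D,nl_idx)→13400, (A,hash)→15400 …(+5); best=4200 via (D,hash)
  {BCD}: card=32000; try (C,hash)→9420, (C,merge)→14220, (B,hash)→16320, (D,hash)→20320, (B,nl_idx)→119200, (D,nl_idx)→161920 …(+5); best=9420 via (C,hash)
  {ABD}: card=500; try (B,hash)→2370, (A,hash)→2420, (D,nl_idx)→2460, (D,hash)→2960, (D,merge)→3510, (A,nl_idx)→5920 …(+6); best=2370 via (B,hash)
  {ABC}: card=4000; try (B,hash)→2920, (C,merge)→6160, (C,hash)→7760, (B,merge)→10440, (B,nl_idx)→10600, (A,hash)→18120 …(+5); best=2920 via (B,hash)
  {ABCD}: card=2000; try (D,hash)→9320, (C,hash)→10070, (B,hash)→11320, (C,merge)→11370, (D,nl_idx)→36920, (A,hash)→41620 …(+9); best=9320 via (D,hash)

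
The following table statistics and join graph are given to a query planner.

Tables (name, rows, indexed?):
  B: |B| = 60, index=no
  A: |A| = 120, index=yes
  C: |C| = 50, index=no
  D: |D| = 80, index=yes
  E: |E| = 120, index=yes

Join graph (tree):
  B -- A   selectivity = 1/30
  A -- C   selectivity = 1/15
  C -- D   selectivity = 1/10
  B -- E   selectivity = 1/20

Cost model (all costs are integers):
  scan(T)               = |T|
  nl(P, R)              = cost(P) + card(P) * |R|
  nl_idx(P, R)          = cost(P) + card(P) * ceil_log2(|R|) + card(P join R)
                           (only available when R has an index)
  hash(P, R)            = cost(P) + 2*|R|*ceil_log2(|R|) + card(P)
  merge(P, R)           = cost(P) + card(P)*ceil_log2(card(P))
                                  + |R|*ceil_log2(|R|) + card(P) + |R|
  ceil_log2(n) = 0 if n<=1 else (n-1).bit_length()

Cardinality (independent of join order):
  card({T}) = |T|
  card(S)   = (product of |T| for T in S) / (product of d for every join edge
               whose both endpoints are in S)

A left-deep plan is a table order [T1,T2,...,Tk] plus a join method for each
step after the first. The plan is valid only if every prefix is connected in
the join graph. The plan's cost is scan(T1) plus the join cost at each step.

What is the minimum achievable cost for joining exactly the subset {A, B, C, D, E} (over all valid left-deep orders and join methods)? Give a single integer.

9960

Selinger DP over subsets of {A,B,C,D,E}:
  {B}: scan cost=60, card=60
  {A}: scan cost=120, card=120
  {C}: scan cost=50, card=50
  {D}: scan cost=80, card=80
  {E}: scan cost=120, card=120
  {AB}: card=240; try (A,nl_idx)→720, (B,hash)→960, (A,merge)→1440, (B,merge)→1500, (A,hash)→1800, (A,nl)→7260 …(+1); best=720 via (A,nl_idx)
  {BE}: card=360; try (E,nl_idx)→840, (B,hash)→960, (E,merge)→1440, (B,merge)→1500, (E,hash)→1800, (E,nl)→7260 …(+1); best=840 via (E,nl_idx)
  {AC}: card=400; try (A,nl_idx)→800, (C,hash)→840, (A,merge)→1360, (C,merge)→1430, (A,hash)→1780, (A,nl)→6050 …(+1); best=800 via (A,nl_idx)
  {CD}: card=400; try (C,hash)→760, (D,nl_idx)→800, (D,merge)→1040, (C,merge)→1070, (D,hash)→1220, (D,nl)→4050 …(+1); best=760 via (C,hash)
  {ABC}: card=800; try (C,hash)→1560, (B,hash)→1920, (C,merge)→3230, (B,merge)→5220, (C,nl)→12720, (B,nl)→24800; best=1560 via (C,hash)
  {ABE}: card=1440; try (E,hash)→2640, (A,hash)→2880, (E,merge)→3840, (E,nl_idx)→3840, (A,nl_idx)→4800, (A,merge)→5400 …(+2); best=2640 via (E,hash)
  {ACD}: card=3200; try (D,hash)→2320, (A,hash)→2840, (D,merge)→5440, (A,merge)→5720, (A,nl_idx)→6760, (D,nl_idx)→6800 …(+2); best=2320 via (D,hash)
  {ABCD}: card=6400; try (D,hash)→3480, (B,hash)→6240, (D,merge)→11000, (D,nl_idx)→13560, (B,merge)→44340, (D,nl)→65560 …(+1); best=3480 via (D,hash)
  {ABCE}: card=4800; try (E,hash)→4040, (C,hash)→4680, (E,merge)→11320, (E,nl_idx)→11960, (C,merge)→20270, (C,nl)→74640 …(+1); best=4040 via (E,hash)
  {ABCDE}: card=38400; try (D,hash)→9960, (E,hash)→11560, (D,merge)→71880, (D,nl_idx)→76040, (E,nl_idx)→86680, (E,merge)→94040 …(+2); best=9960 via (D,hash)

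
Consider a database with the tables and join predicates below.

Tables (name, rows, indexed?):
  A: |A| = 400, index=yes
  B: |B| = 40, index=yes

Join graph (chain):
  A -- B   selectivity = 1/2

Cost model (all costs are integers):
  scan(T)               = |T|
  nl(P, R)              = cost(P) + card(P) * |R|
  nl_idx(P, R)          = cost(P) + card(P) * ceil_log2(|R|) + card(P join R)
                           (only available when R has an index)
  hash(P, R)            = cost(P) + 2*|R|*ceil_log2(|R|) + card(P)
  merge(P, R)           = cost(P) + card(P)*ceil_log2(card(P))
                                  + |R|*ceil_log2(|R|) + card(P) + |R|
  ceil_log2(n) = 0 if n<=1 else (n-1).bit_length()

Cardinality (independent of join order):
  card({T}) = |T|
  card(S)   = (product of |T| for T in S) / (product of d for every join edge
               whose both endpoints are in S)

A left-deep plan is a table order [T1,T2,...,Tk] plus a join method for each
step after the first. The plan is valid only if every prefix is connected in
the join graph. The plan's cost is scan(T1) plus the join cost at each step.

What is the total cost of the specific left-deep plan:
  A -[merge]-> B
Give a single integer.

step 1: scan A: cost=400, card=400
step 2: join B via merge
    card(P join B) = 400*40/(2) = 8000
    cost = 400 + 400*9 + 40*6 + 400 + 40 = 4680

4680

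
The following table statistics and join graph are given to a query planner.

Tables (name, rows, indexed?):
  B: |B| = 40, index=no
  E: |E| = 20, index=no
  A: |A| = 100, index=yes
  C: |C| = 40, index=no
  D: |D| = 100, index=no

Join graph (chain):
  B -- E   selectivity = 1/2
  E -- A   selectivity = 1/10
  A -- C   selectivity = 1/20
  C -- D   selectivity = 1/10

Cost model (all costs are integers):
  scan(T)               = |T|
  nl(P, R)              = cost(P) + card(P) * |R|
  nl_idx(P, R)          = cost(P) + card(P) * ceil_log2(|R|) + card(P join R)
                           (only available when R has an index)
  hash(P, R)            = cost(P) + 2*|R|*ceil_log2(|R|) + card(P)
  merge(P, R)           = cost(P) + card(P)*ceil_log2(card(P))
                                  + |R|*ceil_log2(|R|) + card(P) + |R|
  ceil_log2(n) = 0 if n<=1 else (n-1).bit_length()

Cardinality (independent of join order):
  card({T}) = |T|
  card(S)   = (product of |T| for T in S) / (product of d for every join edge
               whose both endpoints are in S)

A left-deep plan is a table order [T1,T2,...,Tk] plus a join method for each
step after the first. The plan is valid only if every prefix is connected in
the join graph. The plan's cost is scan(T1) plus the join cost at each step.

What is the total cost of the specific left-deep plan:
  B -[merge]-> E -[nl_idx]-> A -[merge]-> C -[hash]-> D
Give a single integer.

68920

step 1: scan B: cost=40, card=40
step 2: join E via merge
    card(P join E) = 40*20/(2) = 400
    cost = 40 + 40*6 + 20*5 + 40 + 20 = 440
step 3: join A via nl_idx
    card(P join A) = 400*100/(10) = 4000
    cost = 440 + 400*7 + 4000 = 7240
step 4: join C via merge
    card(P join C) = 4000*40/(20) = 8000
    cost = 7240 + 4000*12 + 40*6 + 4000 + 40 = 59520
step 5: join D via hash
    card(P join D) = 8000*100/(10) = 80000
    cost = 59520 + 2*100*7 + 8000 = 68920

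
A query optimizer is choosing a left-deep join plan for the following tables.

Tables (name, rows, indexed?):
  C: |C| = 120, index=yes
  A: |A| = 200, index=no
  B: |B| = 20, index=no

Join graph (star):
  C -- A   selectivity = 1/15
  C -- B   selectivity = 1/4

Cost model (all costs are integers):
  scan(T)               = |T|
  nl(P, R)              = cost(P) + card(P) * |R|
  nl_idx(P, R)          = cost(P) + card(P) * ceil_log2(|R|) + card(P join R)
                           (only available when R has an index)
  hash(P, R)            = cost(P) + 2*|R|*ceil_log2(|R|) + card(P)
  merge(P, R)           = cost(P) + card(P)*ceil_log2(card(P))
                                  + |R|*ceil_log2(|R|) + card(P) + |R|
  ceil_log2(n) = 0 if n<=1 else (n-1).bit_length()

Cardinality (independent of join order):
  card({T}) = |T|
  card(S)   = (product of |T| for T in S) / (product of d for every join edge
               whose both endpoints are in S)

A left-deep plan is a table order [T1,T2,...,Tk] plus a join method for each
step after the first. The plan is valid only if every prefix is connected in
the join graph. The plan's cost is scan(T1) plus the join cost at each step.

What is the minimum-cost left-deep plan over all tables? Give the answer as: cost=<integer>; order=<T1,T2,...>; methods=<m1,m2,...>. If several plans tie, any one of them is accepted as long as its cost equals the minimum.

cost=3880; order=A,C,B; methods=hash,hash

Selinger DP (subsets sized 1..n):
  {C}: scan cost=120, card=120
  {A}: scan cost=200, card=200
  {B}: scan cost=20, card=20
  {AC}: card=1600; try (C,hash)→2080, (A,merge)→2880, (C,merge)→2960, (C,nl_idx)→3200, (A,hash)→3440, (A,nl)→24120 …(+1); best=2080 via (C,hash)
  {BC}: card=600; try (B,hash)→440, (C,nl_idx)→760, (C,merge)→1100, (B,merge)→1200, (C,hash)→1720, (C,nl)→2420 …(+1); best=440 via (B,hash)
  {ABC}: card=8000; try (B,hash)→3880, (A,hash)→4240, (A,merge)→8840, (B,merge)→21400, (B,nl)→34080, (A,nl)→120440; best=3880 via (B,hash)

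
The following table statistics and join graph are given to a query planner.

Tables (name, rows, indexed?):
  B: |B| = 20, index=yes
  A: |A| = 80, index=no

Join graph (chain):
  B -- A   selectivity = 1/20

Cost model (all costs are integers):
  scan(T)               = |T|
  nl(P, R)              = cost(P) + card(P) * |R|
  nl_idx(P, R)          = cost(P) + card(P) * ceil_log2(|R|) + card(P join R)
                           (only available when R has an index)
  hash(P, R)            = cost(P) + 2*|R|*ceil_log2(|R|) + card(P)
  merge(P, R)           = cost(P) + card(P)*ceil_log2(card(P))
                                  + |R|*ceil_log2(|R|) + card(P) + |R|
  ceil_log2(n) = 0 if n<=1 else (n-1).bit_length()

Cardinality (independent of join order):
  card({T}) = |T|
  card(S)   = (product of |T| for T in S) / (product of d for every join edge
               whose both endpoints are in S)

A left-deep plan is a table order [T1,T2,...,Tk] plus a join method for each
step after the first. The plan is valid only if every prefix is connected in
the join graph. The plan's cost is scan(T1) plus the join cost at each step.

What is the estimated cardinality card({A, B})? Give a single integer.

80

Tables in S: A(80), B(20)
Edges inside S: B-A(d=20)
numerator = 80 * 20 = 1600
denominator = 20 = 20
card(S) = 1600 / 20 = 80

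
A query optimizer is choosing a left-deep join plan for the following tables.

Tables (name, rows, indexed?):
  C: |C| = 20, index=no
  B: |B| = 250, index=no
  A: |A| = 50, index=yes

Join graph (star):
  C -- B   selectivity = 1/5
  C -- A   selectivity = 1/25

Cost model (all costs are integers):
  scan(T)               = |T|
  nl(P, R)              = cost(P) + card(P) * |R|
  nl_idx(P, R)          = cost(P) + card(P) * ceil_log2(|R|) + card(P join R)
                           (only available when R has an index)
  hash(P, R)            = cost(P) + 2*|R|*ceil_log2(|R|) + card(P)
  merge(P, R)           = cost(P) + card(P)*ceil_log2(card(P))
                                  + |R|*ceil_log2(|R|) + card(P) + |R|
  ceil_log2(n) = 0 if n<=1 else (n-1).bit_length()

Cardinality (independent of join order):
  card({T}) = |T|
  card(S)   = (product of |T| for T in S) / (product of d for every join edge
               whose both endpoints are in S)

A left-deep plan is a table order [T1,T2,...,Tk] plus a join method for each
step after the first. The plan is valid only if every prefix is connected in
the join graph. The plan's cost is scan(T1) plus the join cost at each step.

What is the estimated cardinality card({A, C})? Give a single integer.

Tables in S: A(50), C(20)
Edges inside S: C-A(d=25)
numerator = 50 * 20 = 1000
denominator = 25 = 25
card(S) = 1000 / 25 = 40

40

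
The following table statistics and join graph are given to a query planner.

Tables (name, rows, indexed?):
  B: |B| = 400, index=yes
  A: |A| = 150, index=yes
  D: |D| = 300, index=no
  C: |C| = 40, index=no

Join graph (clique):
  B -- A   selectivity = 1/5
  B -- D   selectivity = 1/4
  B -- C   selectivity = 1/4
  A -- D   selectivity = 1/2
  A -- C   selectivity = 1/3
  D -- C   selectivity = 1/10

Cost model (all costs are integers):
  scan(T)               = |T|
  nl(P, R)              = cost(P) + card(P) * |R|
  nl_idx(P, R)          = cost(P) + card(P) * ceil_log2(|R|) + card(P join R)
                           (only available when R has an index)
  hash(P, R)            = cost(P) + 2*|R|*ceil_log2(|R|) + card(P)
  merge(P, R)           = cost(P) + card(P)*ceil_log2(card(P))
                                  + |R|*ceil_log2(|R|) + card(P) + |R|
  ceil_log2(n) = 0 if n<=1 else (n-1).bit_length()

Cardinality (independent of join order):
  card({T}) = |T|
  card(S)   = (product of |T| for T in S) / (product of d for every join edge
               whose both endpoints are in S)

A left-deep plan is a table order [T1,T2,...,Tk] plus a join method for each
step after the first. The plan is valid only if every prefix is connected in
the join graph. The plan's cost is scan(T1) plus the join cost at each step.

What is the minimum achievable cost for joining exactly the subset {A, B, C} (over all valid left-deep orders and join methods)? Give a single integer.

7680

Selinger DP over subsets of {A,B,C}:
  {B}: scan cost=400, card=400
  {A}: scan cost=150, card=150
  {C}: scan cost=40, card=40
  {AB}: card=12000; try (A,hash)→3200, (B,merge)→5500, (A,merge)→5750, (B,hash)→7500, (B,nl_idx)→13500, (A,nl_idx)→15600 …(+2); best=3200 via (A,hash)
  {BC}: card=4000; try (C,hash)→1280, (B,merge)→4320, (B,nl_idx)→4400, (C,merge)→4680, (B,hash)→7280, (B,nl)→16040 …(+1); best=1280 via (C,hash)
  {AC}: card=2000; try (C,hash)→780, (A,merge)→1670, (C,merge)→1780, (A,nl_idx)→2360, (A,hash)→2480, (A,nl)→6040 …(+1); best=780 via (C,hash)
  {ABC}: card=40000; try (A,hash)→7680, (B,hash)→9980, (C,hash)→15680, (B,merge)→28780, (A,merge)→54630, (B,nl_idx)→58780 …(+5); best=7680 via (A,hash)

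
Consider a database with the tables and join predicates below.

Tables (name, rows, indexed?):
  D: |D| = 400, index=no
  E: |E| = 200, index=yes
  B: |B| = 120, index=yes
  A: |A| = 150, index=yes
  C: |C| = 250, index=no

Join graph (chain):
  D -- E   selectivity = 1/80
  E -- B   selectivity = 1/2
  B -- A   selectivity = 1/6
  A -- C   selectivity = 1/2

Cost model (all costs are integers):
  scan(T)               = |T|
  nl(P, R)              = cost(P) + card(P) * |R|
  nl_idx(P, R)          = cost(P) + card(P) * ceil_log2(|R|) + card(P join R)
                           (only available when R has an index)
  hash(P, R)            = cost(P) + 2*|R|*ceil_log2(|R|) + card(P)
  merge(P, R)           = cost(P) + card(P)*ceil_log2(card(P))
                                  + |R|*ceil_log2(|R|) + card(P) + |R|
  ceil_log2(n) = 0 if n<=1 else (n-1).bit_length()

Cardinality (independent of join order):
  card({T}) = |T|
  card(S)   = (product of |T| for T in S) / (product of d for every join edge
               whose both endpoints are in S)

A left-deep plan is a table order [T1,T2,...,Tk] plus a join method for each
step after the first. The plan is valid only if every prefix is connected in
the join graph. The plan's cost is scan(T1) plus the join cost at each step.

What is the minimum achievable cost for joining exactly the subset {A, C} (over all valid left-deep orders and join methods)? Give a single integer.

2900

Selinger DP over subsets of {A,C}:
  {A}: scan cost=150, card=150
  {C}: scan cost=250, card=250
  {AC}: card=18750; try (A,hash)→2900, (C,merge)→3750, (A,merge)→3850, (C,hash)→4300, (A,nl_idx)→21000, (C,nl)→37650 …(+1); best=2900 via (A,hash)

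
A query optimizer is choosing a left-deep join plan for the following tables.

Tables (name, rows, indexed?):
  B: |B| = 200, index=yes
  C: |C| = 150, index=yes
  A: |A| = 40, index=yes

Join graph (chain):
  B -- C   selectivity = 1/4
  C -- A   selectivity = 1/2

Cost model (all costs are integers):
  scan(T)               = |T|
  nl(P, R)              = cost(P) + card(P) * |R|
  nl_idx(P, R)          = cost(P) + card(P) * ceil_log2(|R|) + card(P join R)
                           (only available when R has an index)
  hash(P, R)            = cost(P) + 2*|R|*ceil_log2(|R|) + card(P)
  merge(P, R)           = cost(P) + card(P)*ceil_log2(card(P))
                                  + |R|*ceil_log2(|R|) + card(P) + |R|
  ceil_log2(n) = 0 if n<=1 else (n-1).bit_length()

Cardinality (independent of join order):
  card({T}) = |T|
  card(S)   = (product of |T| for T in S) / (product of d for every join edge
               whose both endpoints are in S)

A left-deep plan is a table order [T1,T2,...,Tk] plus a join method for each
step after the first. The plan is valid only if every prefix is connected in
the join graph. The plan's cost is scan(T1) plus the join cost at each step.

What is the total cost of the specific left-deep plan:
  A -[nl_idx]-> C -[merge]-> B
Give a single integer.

step 1: scan A: cost=40, card=40
step 2: join C via nl_idx
    card(P join C) = 40*150/(2) = 3000
    cost = 40 + 40*8 + 3000 = 3360
step 3: join B via merge
    card(P join B) = 3000*200/(4) = 150000
    cost = 3360 + 3000*12 + 200*8 + 3000 + 200 = 44160

44160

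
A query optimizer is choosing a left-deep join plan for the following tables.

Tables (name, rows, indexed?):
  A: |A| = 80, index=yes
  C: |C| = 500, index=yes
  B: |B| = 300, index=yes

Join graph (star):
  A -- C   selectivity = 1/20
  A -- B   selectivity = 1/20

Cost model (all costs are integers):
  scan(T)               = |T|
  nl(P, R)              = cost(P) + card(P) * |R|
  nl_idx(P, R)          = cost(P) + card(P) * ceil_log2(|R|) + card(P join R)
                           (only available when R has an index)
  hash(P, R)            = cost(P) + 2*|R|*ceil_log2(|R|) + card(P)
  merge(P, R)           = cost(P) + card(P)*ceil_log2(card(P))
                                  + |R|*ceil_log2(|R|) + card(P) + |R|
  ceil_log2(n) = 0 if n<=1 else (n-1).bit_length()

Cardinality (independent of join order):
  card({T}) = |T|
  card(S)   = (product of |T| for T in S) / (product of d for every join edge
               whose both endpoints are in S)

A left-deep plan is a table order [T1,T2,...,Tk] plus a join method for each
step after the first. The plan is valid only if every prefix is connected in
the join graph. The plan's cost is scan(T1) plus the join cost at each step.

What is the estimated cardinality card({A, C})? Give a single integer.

Tables in S: A(80), C(500)
Edges inside S: A-C(d=20)
numerator = 80 * 500 = 40000
denominator = 20 = 20
card(S) = 40000 / 20 = 2000

2000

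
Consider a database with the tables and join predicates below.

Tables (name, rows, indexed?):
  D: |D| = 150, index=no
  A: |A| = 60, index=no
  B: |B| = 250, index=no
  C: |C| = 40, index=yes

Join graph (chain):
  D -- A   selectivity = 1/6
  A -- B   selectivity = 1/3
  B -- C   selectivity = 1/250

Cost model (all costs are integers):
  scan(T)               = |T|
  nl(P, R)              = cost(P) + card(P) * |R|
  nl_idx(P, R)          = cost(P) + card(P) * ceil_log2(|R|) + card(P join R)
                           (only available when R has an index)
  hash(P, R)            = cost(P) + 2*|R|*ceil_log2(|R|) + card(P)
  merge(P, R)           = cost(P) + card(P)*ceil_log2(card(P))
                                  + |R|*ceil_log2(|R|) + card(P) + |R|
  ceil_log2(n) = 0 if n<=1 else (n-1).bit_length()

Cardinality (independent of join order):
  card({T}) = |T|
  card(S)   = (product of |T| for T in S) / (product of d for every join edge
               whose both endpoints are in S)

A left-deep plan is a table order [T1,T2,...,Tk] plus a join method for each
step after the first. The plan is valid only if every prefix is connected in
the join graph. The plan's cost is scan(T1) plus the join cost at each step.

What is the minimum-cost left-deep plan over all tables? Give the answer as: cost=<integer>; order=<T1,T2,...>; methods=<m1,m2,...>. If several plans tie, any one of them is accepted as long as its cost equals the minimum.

Selinger DP (subsets sized 1..n):
  {D}: scan cost=150, card=150
  {A}: scan cost=60, card=60
  {B}: scan cost=250, card=250
  {C}: scan cost=40, card=40
  {AD}: card=1500; try (A,hash)→1020, (D,merge)→1830, (A,merge)→1920, (D,hash)→2520, (D,nl)→9060, (A,nl)→9150; best=1020 via (A,hash)
  {AB}: card=5000; try (A,hash)→1220, (B,merge)→2730, (A,merge)→2920, (B,hash)→4120, (B,nl)→15060, (A,nl)→15250; best=1220 via (A,hash)
  {BC}: card=40; try (C,hash)→980, (C,nl_idx)→1790, (B,merge)→2570, (C,merge)→2780, (B,hash)→4080, (B,nl)→10040 …(+1); best=980 via (C,hash)
  {ABD}: card=125000; try (B,hash)→6520, (D,hash)→8620, (B,merge)→21270, (D,merge)→72570, (B,nl)→376020, (D,nl)→751220; best=6520 via (B,hash)
  {ABC}: card=800; try (A,merge)→1680, (A,hash)→1740, (A,nl)→3380, (C,hash)→6700, (C,nl_idx)→32020, (C,merge)→71500 …(+1); best=1680 via (A,merge)
  {ABCD}: card=20000; try (D,hash)→4880, (D,merge)→11830, (D,nl)→121680, (C,hash)→132000, (C,nl_idx)→776520, (C,merge)→2256800 …(+1); best=4880 via (D,hash)

cost=4880; order=B,C,A,D; methods=hash,merge,hash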